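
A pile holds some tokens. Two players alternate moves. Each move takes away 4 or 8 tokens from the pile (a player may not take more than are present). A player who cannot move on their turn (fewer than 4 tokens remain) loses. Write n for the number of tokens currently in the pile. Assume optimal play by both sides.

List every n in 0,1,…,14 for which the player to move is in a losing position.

0, 1, 2, 3, 12, 13, 14

Compute win/loss labels from the base case upward. A position with no move is L. Any other position is W if it can reach an L in one move, else L.
n=0: no move → L
n=1: no move → L
n=2: no move → L
n=3: no move → L
n=4: W (go to 0, an L position)
n=5: W (go to 1, an L position)
n=6: W (go to 2, an L position)
n=7: W (go to 3, an L position)
n=8: W (go to 0, an L position)
n=9: W (go to 1, an L position)
n=10: W (go to 2, an L position)
n=11: W (go to 3, an L position)
n=12: L (options 8(W), 4(W) are all W)
n=13: L (options 9(W), 5(W) are all W)
n=14: L (options 10(W), 6(W) are all W)
Reading off the rows marked L gives the requested list; there are 7 such values of n.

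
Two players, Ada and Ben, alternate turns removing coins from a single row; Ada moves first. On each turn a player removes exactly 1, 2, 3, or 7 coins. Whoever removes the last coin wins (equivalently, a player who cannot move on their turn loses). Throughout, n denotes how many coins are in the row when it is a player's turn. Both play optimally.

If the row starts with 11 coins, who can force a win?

Compute win/loss labels from the base case upward. A position with no move is L. Any other position is W if it can reach an L in one move, else L.
n=0: no move → L
n=1: →0(L), so W
n=2: →0(L), so W
n=3: →0(L), so W
n=4: →3(W), 2(W), 1(W) — all W, so L
n=5: →4(L), so W
n=6: →4(L), so W
n=7: →4(L), so W
n=8: →7(W), 6(W), 5(W), 1(W) — all W, so L
n=9: →8(L), so W
n=10: →8(L), so W
n=11: →8(L), so W
The starting position 11 is W: Ada should remove 3, leaving 8, handing over an L position.

Ada wins.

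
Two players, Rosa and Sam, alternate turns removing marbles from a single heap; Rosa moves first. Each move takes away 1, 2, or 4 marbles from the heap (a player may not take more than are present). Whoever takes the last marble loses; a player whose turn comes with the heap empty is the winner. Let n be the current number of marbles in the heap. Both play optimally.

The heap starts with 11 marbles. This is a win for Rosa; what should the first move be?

Build the W/L table. Terminal = W. A non-terminal position is W if it has a move to some L; otherwise it is L.
n=0: no move; the opponent has just taken the last marble and therefore loses → W
n=1: the only move is to 0(W), a W ⇒ L
n=2: can move to 1, which is L ⇒ W
n=3: can move to 1, which is L ⇒ W
n=4: moves to 3(W), 2(W), 0(W); every one is W ⇒ L
n=5: can move to 4, which is L ⇒ W
n=6: can move to 4, which is L ⇒ W
n=7: moves to 6(W), 5(W), 3(W); every one is W ⇒ L
n=8: can move to 7, which is L ⇒ W
n=9: can move to 7, which is L ⇒ W
n=10: moves to 9(W), 8(W), 6(W); every one is W ⇒ L
n=11: can move to 10, which is L ⇒ W
From 11, the L positions reachable in one move are: 10, 7. Any move reaching one of these is winning.

Remove 1, leaving 10.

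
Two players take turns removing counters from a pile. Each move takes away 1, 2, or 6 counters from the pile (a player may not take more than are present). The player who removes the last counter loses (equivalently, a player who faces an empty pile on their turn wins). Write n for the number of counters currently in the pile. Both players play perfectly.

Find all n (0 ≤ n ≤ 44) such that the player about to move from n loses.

Work bottom-up. With no move the player to move wins. Otherwise the position is W if at least one move leads to an L position for the opponent, and L if every move leads to a W.
n=0: no move; the opponent has just taken the last counter and therefore loses → W
n=1: only reaches 0(W), which is W → L
n=2: reaches L-position 1 → W
n=3: reaches L-position 1 → W
n=4: only reaches 3(W), 2(W), all W → L
n=5: reaches L-position 4 → W
n=6: reaches L-position 4 → W
n=7: reaches L-position 1 → W
n=8: only reaches 7(W), 6(W), 2(W), all W → L
n=9: reaches L-position 8 → W
n=10: reaches L-position 8 → W
n=11: only reaches 10(W), 9(W), 5(W), all W → L
n=12: reaches L-position 11 → W
n=13: reaches L-position 11 → W
n=14: reaches L-position 8 → W
n=15: only reaches 14(W), 13(W), 9(W), all W → L
n=16: reaches L-position 15 → W
n=17: reaches L-position 15 → W
n=18: only reaches 17(W), 16(W), 12(W), all W → L
n=19: reaches L-position 18 → W
n=20: reaches L-position 18 → W
n=21: reaches L-position 15 → W
n=22: only reaches 21(W), 20(W), 16(W), all W → L
n=23: reaches L-position 22 → W
n=24: reaches L-position 22 → W
n=25: only reaches 24(W), 23(W), 19(W), all W → L
n=26: reaches L-position 25 → W
n=27: reaches L-position 25 → W
n=28: reaches L-position 22 → W
n=29: only reaches 28(W), 27(W), 23(W), all W → L
n=30: reaches L-position 29 → W
n=31: reaches L-position 29 → W
n=32: only reaches 31(W), 30(W), 26(W), all W → L
n=33: reaches L-position 32 → W
n=34: reaches L-position 32 → W
n=35: reaches L-position 29 → W
n=36: only reaches 35(W), 34(W), 30(W), all W → L
n=37: reaches L-position 36 → W
n=38: reaches L-position 36 → W
n=39: only reaches 38(W), 37(W), 33(W), all W → L
n=40: reaches L-position 39 → W
n=41: reaches L-position 39 → W
n=42: reaches L-position 36 → W
n=43: only reaches 42(W), 41(W), 37(W), all W → L
n=44: reaches L-position 43 → W
Reading off the rows marked L gives the requested list; there are 13 such values of n.

1, 4, 8, 11, 15, 18, 22, 25, 29, 32, 36, 39, 43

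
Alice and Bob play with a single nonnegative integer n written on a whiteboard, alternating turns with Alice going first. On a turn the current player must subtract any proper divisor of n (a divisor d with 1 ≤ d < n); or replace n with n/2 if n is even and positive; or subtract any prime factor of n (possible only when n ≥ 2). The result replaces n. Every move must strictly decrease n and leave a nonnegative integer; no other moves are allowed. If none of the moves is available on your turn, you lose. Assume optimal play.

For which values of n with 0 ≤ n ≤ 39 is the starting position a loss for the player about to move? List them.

Work bottom-up. With no move the player to move loses. Otherwise the position is W if at least one move leads to an L position for the opponent, and L if every move leads to a W.
n=0: no move → L
n=1: no move → L
n=2: →0(L), so W
n=3: →0(L), so W
n=4: →2(W), 3(W) — all W, so L
n=5: →0(L), so W
n=6: →4(L), so W
n=7: →0(L), so W
n=8: →4(L), so W
n=9: →6(W), 8(W) — all W, so L
n=10: →9(L), so W
n=11: →0(L), so W
n=12: →9(L), so W
n=13: →0(L), so W
n=14: →7(W), 12(W), 13(W) — all W, so L
n=15: →14(L), so W
n=16: →14(L), so W
n=17: →0(L), so W
n=18: →9(L), so W
n=19: →0(L), so W
n=20: →10(W), 15(W), 16(W), 18(W), 19(W) — all W, so L
n=21: →14(L), so W
n=22: →20(L), so W
n=23: →0(L), so W
n=24: →20(L), so W
n=25: →20(L), so W
n=26: →13(W), 24(W), 25(W) — all W, so L
n=27: →26(L), so W
n=28: →14(L), so W
n=29: →0(L), so W
n=30: →20(L), so W
n=31: →0(L), so W
n=32: →16(W), 24(W), 28(W), 30(W), 31(W) — all W, so L
n=33: →32(L), so W
n=34: →32(L), so W
n=35: →28(W), 30(W), 34(W) — all W, so L
n=36: →32(L), so W
n=37: →0(L), so W
n=38: →19(W), 36(W), 37(W) — all W, so L
n=39: →26(L), so W
The losing starting values of n are exactly the entries labelled L in this table (10 of them).

0, 1, 4, 9, 14, 20, 26, 32, 35, 38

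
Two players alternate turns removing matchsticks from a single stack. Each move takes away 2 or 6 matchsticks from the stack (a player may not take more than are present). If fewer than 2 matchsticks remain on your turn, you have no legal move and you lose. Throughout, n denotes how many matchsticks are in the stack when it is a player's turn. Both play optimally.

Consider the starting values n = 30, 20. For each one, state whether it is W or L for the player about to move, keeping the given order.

Use the standard recursion: the mover loses at a terminal position; elsewhere, the mover wins exactly when some move hands the opponent an L position.
n=0: no move → L
n=1: no move → L
n=2: →0(L), so W
n=3: →1(L), so W
n=4: →2(W) only, which is W, so L
n=5: →3(W) only, which is W, so L
n=6: →4(L), so W
n=7: →5(L), so W
n=8: →6(W), 2(W) — all W, so L
n=9: →7(W), 3(W) — all W, so L
n=10: →8(L), so W
n=11: →9(L), so W
n=12: →10(W), 6(W) — all W, so L
n=13: →11(W), 7(W) — all W, so L
n=14: →12(L), so W
n=15: →13(L), so W
n=16: →14(W), 10(W) — all W, so L
n=17: →15(W), 11(W) — all W, so L
n=18: →16(L), so W
n=19: →17(L), so W
n=20: →18(W), 14(W) — all W, so L
n=21: →19(W), 15(W) — all W, so L
n=22: →20(L), so W
n=23: →21(L), so W
n=24: →22(W), 18(W) — all W, so L
n=25: →23(W), 19(W) — all W, so L
n=26: →24(L), so W
n=27: →25(L), so W
n=28: →26(W), 22(W) — all W, so L
n=29: →27(W), 23(W) — all W, so L
n=30: →28(L), so W

30: W, 20: L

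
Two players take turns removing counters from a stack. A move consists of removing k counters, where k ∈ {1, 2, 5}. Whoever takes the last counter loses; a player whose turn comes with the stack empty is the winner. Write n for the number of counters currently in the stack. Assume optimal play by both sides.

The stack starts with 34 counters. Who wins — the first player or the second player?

The second player wins.

Build the W/L table. Terminal = W. A non-terminal position is W if it has a move to some L; otherwise it is L.
n=0: no move; the opponent has just taken the last counter and therefore loses → W
n=1: the only move is to 0(W), a W ⇒ L
n=2: can move to 1, which is L ⇒ W
n=3: can move to 1, which is L ⇒ W
n=4: moves to 3(W), 2(W); every one is W ⇒ L
n=5: can move to 4, which is L ⇒ W
n=6: can move to 4, which is L ⇒ W
n=7: moves to 6(W), 5(W), 2(W); every one is W ⇒ L
n=8: can move to 7, which is L ⇒ W
n=9: can move to 7, which is L ⇒ W
n=10: moves to 9(W), 8(W), 5(W); every one is W ⇒ L
n=11: can move to 10, which is L ⇒ W
n=12: can move to 10, which is L ⇒ W
n=13: moves to 12(W), 11(W), 8(W); every one is W ⇒ L
n=14: can move to 13, which is L ⇒ W
n=15: can move to 13, which is L ⇒ W
n=16: moves to 15(W), 14(W), 11(W); every one is W ⇒ L
n=17: can move to 16, which is L ⇒ W
n=18: can move to 16, which is L ⇒ W
n=19: moves to 18(W), 17(W), 14(W); every one is W ⇒ L
n=20: can move to 19, which is L ⇒ W
n=21: can move to 19, which is L ⇒ W
n=22: moves to 21(W), 20(W), 17(W); every one is W ⇒ L
n=23: can move to 22, which is L ⇒ W
n=24: can move to 22, which is L ⇒ W
n=25: moves to 24(W), 23(W), 20(W); every one is W ⇒ L
n=26: can move to 25, which is L ⇒ W
n=27: can move to 25, which is L ⇒ W
n=28: moves to 27(W), 26(W), 23(W); every one is W ⇒ L
n=29: can move to 28, which is L ⇒ W
n=30: can move to 28, which is L ⇒ W
n=31: moves to 30(W), 29(W), 26(W); every one is W ⇒ L
n=32: can move to 31, which is L ⇒ W
n=33: can move to 31, which is L ⇒ W
n=34: moves to 33(W), 32(W), 29(W); every one is W ⇒ L
The starting position 34 is L: whatever the player to move does, the opponent receives a W position.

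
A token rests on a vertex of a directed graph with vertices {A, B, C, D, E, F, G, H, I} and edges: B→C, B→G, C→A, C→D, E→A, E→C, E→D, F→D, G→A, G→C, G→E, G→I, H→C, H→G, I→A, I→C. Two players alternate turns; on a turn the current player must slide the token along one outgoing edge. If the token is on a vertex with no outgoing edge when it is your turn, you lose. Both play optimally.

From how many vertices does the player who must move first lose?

4

Classify positions by backward induction: terminal positions (no move available) are L. From any other position, the mover wins iff some move reaches an L.
Every edge goes from a vertex to one that appears earlier in the order A, D, C, E, I, G, F, H, B, so processing vertices in that order labels each vertex after all of its successors.
A: no outgoing edge → L
D: no outgoing edge → L
C: →D(L), so W
E: →D(L), so W
I: →A(L), so W
G: →A(L), so W
F: →D(L), so W
H: →G(W), C(W) — all W, so L
B: →G(W), C(W) — all W, so L
The L vertices are A, B, D, H; that is 4 in all.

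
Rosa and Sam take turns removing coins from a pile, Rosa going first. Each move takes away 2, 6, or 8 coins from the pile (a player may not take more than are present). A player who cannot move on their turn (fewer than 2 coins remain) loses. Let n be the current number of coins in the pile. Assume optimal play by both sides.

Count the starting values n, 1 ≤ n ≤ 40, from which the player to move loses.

11

Label each position W (a win for the player to move) or L (a loss). A position with no legal move is L; any other position is W exactly when some move reaches an L, and L when every move reaches a W.
n=0: no move → L
n=1: no move → L
n=2: reaches L-position 0 → W
n=3: reaches L-position 1 → W
n=4: only reaches 2(W), which is W → L
n=5: only reaches 3(W), which is W → L
n=6: reaches L-position 4 → W
n=7: reaches L-position 5 → W
n=8: reaches L-position 0 → W
n=9: reaches L-position 1 → W
n=10: reaches L-position 4 → W
n=11: reaches L-position 5 → W
n=12: reaches L-position 4 → W
n=13: reaches L-position 5 → W
n=14: only reaches 12(W), 8(W), 6(W), all W → L
n=15: only reaches 13(W), 9(W), 7(W), all W → L
n=16: reaches L-position 14 → W
n=17: reaches L-position 15 → W
n=18: only reaches 16(W), 12(W), 10(W), all W → L
n=19: only reaches 17(W), 13(W), 11(W), all W → L
n=20: reaches L-position 18 → W
n=21: reaches L-position 19 → W
n=22: reaches L-position 14 → W
n=23: reaches L-position 15 → W
n=24: reaches L-position 18 → W
n=25: reaches L-position 19 → W
n=26: reaches L-position 18 → W
n=27: reaches L-position 19 → W
n=28: only reaches 26(W), 22(W), 20(W), all W → L
n=29: only reaches 27(W), 23(W), 21(W), all W → L
n=30: reaches L-position 28 → W
n=31: reaches L-position 29 → W
n=32: only reaches 30(W), 26(W), 24(W), all W → L
n=33: only reaches 31(W), 27(W), 25(W), all W → L
n=34: reaches L-position 32 → W
n=35: reaches L-position 33 → W
n=36: reaches L-position 28 → W
n=37: reaches L-position 29 → W
n=38: reaches L-position 32 → W
n=39: reaches L-position 33 → W
n=40: reaches L-position 32 → W
L entries with 1 ≤ n ≤ 40 (n=0 is outside the asked range and is not counted): n = 1, 4, 5, 14, 15, 18, 19, 28, 29, 32, 33; that makes 11.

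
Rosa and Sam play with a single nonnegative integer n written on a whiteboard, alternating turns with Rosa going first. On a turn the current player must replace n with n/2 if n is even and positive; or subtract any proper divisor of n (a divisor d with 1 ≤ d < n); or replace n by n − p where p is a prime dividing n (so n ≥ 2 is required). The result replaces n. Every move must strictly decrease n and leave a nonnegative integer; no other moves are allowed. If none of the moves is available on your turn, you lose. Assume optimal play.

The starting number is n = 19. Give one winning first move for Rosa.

Classify positions by backward induction: terminal positions (no move available) are L. From any other position, the mover wins iff some move reaches an L.
n=0: no move → L
n=1: no move → L
n=2: reaches L-position 0 → W
n=3: reaches L-position 0 → W
n=4: only reaches 2(W), 3(W), all W → L
n=5: reaches L-position 0 → W
n=6: reaches L-position 4 → W
n=7: reaches L-position 0 → W
n=8: reaches L-position 4 → W
n=9: only reaches 6(W), 8(W), all W → L
n=10: reaches L-position 9 → W
n=11: reaches L-position 0 → W
n=12: reaches L-position 9 → W
n=13: reaches L-position 0 → W
n=14: only reaches 7(W), 12(W), 13(W), all W → L
n=15: reaches L-position 14 → W
n=16: reaches L-position 14 → W
n=17: reaches L-position 0 → W
n=18: reaches L-position 9 → W
n=19: reaches L-position 0 → W
From 19, the L positions reachable in one move are: 0.

Move to 0.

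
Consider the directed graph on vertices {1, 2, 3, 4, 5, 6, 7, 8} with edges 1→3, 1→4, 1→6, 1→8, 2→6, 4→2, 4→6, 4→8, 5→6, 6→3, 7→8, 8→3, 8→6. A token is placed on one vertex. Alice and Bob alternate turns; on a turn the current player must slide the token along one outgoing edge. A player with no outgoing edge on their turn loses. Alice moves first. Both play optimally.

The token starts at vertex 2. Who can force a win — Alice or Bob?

Use the standard recursion: the mover loses at a terminal position; elsewhere, the mover wins exactly when some move hands the opponent an L position.
Every edge goes from a vertex to one that appears earlier in the order 3, 6, 8, 2, 4, 7, 5, 1, so processing vertices in that order labels each vertex after all of its successors.
3: no outgoing edge → L
6: reaches L-position 3 → W
8: reaches L-position 3 → W
2: only reaches 6(W), which is W → L
4: reaches L-position 2 → W
7: only reaches 8(W), which is W → L
5: only reaches 6(W), which is W → L
1: reaches L-position 3 → W
Every move from 2 reaches a W position, so the mover loses.

Bob wins.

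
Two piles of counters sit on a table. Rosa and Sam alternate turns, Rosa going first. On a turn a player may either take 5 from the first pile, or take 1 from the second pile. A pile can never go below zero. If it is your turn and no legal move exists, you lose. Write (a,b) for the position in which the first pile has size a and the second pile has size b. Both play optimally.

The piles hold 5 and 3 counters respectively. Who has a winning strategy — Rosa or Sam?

Work bottom-up. With no move the player to move loses. Otherwise the position is W if at least one move leads to an L position for the opponent, and L if every move leads to a W.
No move ever increases a pile, so every position that can arise here has a ≤ 5 and b ≤ 3; it is enough to label the cells with 0 ≤ a ≤ 5 and 0 ≤ b ≤ 3.
Every move lowers a or b (never raises either), so fill the grid row by row in increasing a, and left to right within a row: each cell's successors are then already labelled.
      b=0  b=1  b=2  b=3
a=0:    L    W    L    W
a=1:    L    W    L    W
a=2:    L    W    L    W
a=3:    L    W    L    W
a=4:    L    W    L    W
a=5:    W    L    W    L
Cells with no legal move (terminal, hence L): (0,0), (1,0), (2,0), (3,0), (4,0).
The remaining L cells, each justified by listing all of its moves:
(0,2): the only move is to (0,1)(W), a W ⇒ L
(1,2): the only move is to (1,1)(W), a W ⇒ L
(2,2): the only move is to (2,1)(W), a W ⇒ L
(3,2): the only move is to (3,1)(W), a W ⇒ L
(4,2): the only move is to (4,1)(W), a W ⇒ L
(5,1): moves to (0,1)(W), (5,0)(W); every one is W ⇒ L
(5,3): moves to (0,3)(W), (5,2)(W); every one is W ⇒ L
Every other cell has at least one move into one of the L cells above, so it is W.
The starting position (5,3) is L: whatever Rosa does, the opponent receives a W position.

Sam wins.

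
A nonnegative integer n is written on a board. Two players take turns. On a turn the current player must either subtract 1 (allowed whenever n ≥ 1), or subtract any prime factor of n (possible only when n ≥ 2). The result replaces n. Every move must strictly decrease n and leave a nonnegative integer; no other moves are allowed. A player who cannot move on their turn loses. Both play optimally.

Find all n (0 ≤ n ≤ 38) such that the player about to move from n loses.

0, 4, 8, 12, 16, 20, 24, 28, 32, 36

Use the standard recursion: the mover loses at a terminal position; elsewhere, the mover wins exactly when some move hands the opponent an L position.
n=0: no move → L
n=1: reaches L-position 0 → W
n=2: reaches L-position 0 → W
n=3: reaches L-position 0 → W
n=4: only reaches 2(W), 3(W), all W → L
n=5: reaches L-position 0 → W
n=6: reaches L-position 4 → W
n=7: reaches L-position 0 → W
n=8: only reaches 6(W), 7(W), all W → L
n=9: reaches L-position 8 → W
n=10: reaches L-position 8 → W
n=11: reaches L-position 0 → W
n=12: only reaches 9(W), 10(W), 11(W), all W → L
n=13: reaches L-position 0 → W
n=14: reaches L-position 12 → W
n=15: reaches L-position 12 → W
n=16: only reaches 14(W), 15(W), all W → L
n=17: reaches L-position 0 → W
n=18: reaches L-position 16 → W
n=19: reaches L-position 0 → W
n=20: only reaches 15(W), 18(W), 19(W), all W → L
n=21: reaches L-position 20 → W
n=22: reaches L-position 20 → W
n=23: reaches L-position 0 → W
n=24: only reaches 21(W), 22(W), 23(W), all W → L
n=25: reaches L-position 20 → W
n=26: reaches L-position 24 → W
n=27: reaches L-position 24 → W
n=28: only reaches 21(W), 26(W), 27(W), all W → L
n=29: reaches L-position 0 → W
n=30: reaches L-position 28 → W
n=31: reaches L-position 0 → W
n=32: only reaches 30(W), 31(W), all W → L
n=33: reaches L-position 32 → W
n=34: reaches L-position 32 → W
n=35: reaches L-position 28 → W
n=36: only reaches 33(W), 34(W), 35(W), all W → L
n=37: reaches L-position 0 → W
n=38: reaches L-position 36 → W
Reading off the rows marked L gives the requested list; there are 10 such values of n.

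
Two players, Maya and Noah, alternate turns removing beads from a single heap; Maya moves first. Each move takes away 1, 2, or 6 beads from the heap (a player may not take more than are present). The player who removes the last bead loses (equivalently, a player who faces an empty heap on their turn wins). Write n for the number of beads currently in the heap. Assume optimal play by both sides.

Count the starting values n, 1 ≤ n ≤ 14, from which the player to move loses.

4

Build the W/L table. Terminal = W. A non-terminal position is W if it has a move to some L; otherwise it is L.
n=0: no move; the opponent has just taken the last bead and therefore loses → W
n=1: L (sole option 0(W) is W)
n=2: W (go to 1, an L position)
n=3: W (go to 1, an L position)
n=4: L (options 3(W), 2(W) are all W)
n=5: W (go to 4, an L position)
n=6: W (go to 4, an L position)
n=7: W (go to 1, an L position)
n=8: L (options 7(W), 6(W), 2(W) are all W)
n=9: W (go to 8, an L position)
n=10: W (go to 8, an L position)
n=11: L (options 10(W), 9(W), 5(W) are all W)
n=12: W (go to 11, an L position)
n=13: W (go to 11, an L position)
n=14: W (go to 8, an L position)
L entries with 1 ≤ n ≤ 14 (the range starts at n=1): n = 1, 4, 8, 11; that makes 4.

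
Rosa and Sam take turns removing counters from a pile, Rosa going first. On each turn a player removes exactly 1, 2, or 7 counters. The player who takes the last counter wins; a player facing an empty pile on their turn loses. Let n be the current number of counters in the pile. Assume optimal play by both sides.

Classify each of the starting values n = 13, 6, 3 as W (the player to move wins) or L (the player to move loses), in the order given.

Work bottom-up. With no move the player to move loses. Otherwise the position is W if at least one move leads to an L position for the opponent, and L if every move leads to a W.
n=0: no move → L
n=1: W (go to 0, an L position)
n=2: W (go to 0, an L position)
n=3: L (options 2(W), 1(W) are all W)
n=4: W (go to 3, an L position)
n=5: W (go to 3, an L position)
n=6: L (options 5(W), 4(W) are all W)
n=7: W (go to 6, an L position)
n=8: W (go to 6, an L position)
n=9: L (options 8(W), 7(W), 2(W) are all W)
n=10: W (go to 9, an L position)
n=11: W (go to 9, an L position)
n=12: L (options 11(W), 10(W), 5(W) are all W)
n=13: W (go to 12, an L position)

13: W, 6: L, 3: L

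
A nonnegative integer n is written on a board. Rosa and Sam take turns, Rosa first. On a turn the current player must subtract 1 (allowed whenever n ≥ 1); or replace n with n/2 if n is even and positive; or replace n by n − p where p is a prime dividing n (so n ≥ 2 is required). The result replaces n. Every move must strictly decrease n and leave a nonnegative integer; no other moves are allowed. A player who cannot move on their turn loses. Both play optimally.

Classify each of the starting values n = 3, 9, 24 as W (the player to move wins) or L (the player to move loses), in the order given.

Use the standard recursion: the mover loses at a terminal position; elsewhere, the mover wins exactly when some move hands the opponent an L position.
n=0: no move → L
n=1: can move to 0, which is L ⇒ W
n=2: can move to 0, which is L ⇒ W
n=3: can move to 0, which is L ⇒ W
n=4: moves to 2(W), 3(W); every one is W ⇒ L
n=5: can move to 0, which is L ⇒ W
n=6: can move to 4, which is L ⇒ W
n=7: can move to 0, which is L ⇒ W
n=8: can move to 4, which is L ⇒ W
n=9: moves to 6(W), 8(W); every one is W ⇒ L
n=10: can move to 9, which is L ⇒ W
n=11: can move to 0, which is L ⇒ W
n=12: can move to 9, which is L ⇒ W
n=13: can move to 0, which is L ⇒ W
n=14: moves to 7(W), 12(W), 13(W); every one is W ⇒ L
n=15: can move to 14, which is L ⇒ W
n=16: can move to 14, which is L ⇒ W
n=17: can move to 0, which is L ⇒ W
n=18: can move to 9, which is L ⇒ W
n=19: can move to 0, which is L ⇒ W
n=20: moves to 10(W), 15(W), 18(W), 19(W); every one is W ⇒ L
n=21: can move to 14, which is L ⇒ W
n=22: can move to 20, which is L ⇒ W
n=23: can move to 0, which is L ⇒ W
n=24: moves to 12(W), 21(W), 22(W), 23(W); every one is W ⇒ L

3: W, 9: L, 24: L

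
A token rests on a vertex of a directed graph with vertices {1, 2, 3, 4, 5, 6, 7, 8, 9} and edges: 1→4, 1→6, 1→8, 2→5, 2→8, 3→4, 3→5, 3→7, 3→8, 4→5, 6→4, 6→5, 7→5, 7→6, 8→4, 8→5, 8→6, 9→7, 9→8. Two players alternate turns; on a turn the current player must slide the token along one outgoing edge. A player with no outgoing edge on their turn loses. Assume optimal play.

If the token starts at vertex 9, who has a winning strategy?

Positions with no move are L. A position that does have a move is losing for the player to move precisely when every available move leads to a winning position for the opponent. Fill in the labels:
Every edge goes from a vertex to one that appears earlier in the order 5, 4, 6, 7, 8, 1, 3, 9, 2, so processing vertices in that order labels each vertex after all of its successors.
5: no outgoing edge → L
4: →5(L), so W
6: →5(L), so W
7: →5(L), so W
8: →5(L), so W
1: →8(W), 6(W), 4(W) — all W, so L
3: →5(L), so W
9: →8(W), 7(W) — all W, so L
2: →5(L), so W
The starting position 9 is L: whatever the player to move does, the opponent receives a W position.

The second player wins.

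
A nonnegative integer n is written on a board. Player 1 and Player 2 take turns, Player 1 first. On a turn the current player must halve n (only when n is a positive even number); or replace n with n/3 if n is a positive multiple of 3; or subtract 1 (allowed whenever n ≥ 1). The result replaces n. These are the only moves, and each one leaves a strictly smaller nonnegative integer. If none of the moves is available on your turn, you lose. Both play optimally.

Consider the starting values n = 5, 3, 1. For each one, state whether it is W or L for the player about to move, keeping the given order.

5: L, 3: W, 1: W

Build the W/L table. Terminal = L. A non-terminal position is W if it has a move to some L; otherwise it is L.
n=0: no move → L
n=1: can move to 0, which is L ⇒ W
n=2: the only move is to 1(W), a W ⇒ L
n=3: can move to 2, which is L ⇒ W
n=4: can move to 2, which is L ⇒ W
n=5: the only move is to 4(W), a W ⇒ L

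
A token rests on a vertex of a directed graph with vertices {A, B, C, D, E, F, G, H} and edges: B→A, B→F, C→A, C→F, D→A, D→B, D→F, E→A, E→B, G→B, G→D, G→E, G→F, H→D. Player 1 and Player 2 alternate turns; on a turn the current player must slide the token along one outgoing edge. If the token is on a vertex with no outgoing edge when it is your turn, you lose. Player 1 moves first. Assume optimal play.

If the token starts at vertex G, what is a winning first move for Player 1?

Positions with no move are L. A position that does have a move is losing for the player to move precisely when every available move leads to a winning position for the opponent. Fill in the labels:
Every edge goes from a vertex to one that appears earlier in the order A, F, B, D, C, E, G, H, so processing vertices in that order labels each vertex after all of its successors.
A: no outgoing edge → L
F: no outgoing edge → L
B: →F(L), so W
D: →F(L), so W
C: →F(L), so W
E: →A(L), so W
G: →F(L), so W
H: →D(W) only, which is W, so L
From G, the L positions reachable in one move are: F.

Move to F.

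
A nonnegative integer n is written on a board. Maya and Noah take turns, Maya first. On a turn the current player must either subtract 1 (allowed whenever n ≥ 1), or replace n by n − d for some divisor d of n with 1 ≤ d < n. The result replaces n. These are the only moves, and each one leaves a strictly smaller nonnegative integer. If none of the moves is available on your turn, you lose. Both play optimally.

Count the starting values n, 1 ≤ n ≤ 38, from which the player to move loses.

18

Classify positions by backward induction: terminal positions (no move available) are L. From any other position, the mover wins iff some move reaches an L.
n=0: no move → L
n=1: reaches L-position 0 → W
n=2: only reaches 1(W), which is W → L
n=3: reaches L-position 2 → W
n=4: reaches L-position 2 → W
n=5: only reaches 4(W), which is W → L
n=6: reaches L-position 5 → W
n=7: only reaches 6(W), which is W → L
n=8: reaches L-position 7 → W
n=9: only reaches 6(W), 8(W), all W → L
n=10: reaches L-position 5 → W
n=11: only reaches 10(W), which is W → L
n=12: reaches L-position 9 → W
n=13: only reaches 12(W), which is W → L
n=14: reaches L-position 7 → W
n=15: only reaches 10(W), 12(W), 14(W), all W → L
n=16: reaches L-position 15 → W
n=17: only reaches 16(W), which is W → L
n=18: reaches L-position 9 → W
n=19: only reaches 18(W), which is W → L
n=20: reaches L-position 15 → W
n=21: only reaches 14(W), 18(W), 20(W), all W → L
n=22: reaches L-position 11 → W
n=23: only reaches 22(W), which is W → L
n=24: reaches L-position 21 → W
n=25: only reaches 20(W), 24(W), all W → L
n=26: reaches L-position 13 → W
n=27: only reaches 18(W), 24(W), 26(W), all W → L
n=28: reaches L-position 21 → W
n=29: only reaches 28(W), which is W → L
n=30: reaches L-position 15 → W
n=31: only reaches 30(W), which is W → L
n=32: reaches L-position 31 → W
n=33: only reaches 22(W), 30(W), 32(W), all W → L
n=34: reaches L-position 17 → W
n=35: only reaches 28(W), 30(W), 34(W), all W → L
n=36: reaches L-position 27 → W
n=37: only reaches 36(W), which is W → L
n=38: reaches L-position 19 → W
L entries with 1 ≤ n ≤ 38 (n=0 is outside the asked range and is not counted): n = 2, 5, 7, 9, 11, 13, 15, 17, 19, 21, 23, 25, 27, 29, 31, 33, 35, 37; that makes 18.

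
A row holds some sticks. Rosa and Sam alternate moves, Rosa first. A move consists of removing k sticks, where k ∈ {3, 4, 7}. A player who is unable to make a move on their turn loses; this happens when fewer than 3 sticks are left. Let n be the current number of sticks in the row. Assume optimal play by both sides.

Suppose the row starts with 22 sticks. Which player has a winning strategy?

Sam wins.

Build the W/L table. Terminal = L. A non-terminal position is W if it has a move to some L; otherwise it is L.
n=0: no move → L
n=1: no move → L
n=2: no move → L
n=3: reaches L-position 0 → W
n=4: reaches L-position 1 → W
n=5: reaches L-position 2 → W
n=6: reaches L-position 2 → W
n=7: reaches L-position 0 → W
n=8: reaches L-position 1 → W
n=9: reaches L-position 2 → W
n=10: only reaches 7(W), 6(W), 3(W), all W → L
n=11: only reaches 8(W), 7(W), 4(W), all W → L
n=12: only reaches 9(W), 8(W), 5(W), all W → L
n=13: reaches L-position 10 → W
n=14: reaches L-position 11 → W
n=15: reaches L-position 12 → W
n=16: reaches L-position 12 → W
n=17: reaches L-position 10 → W
n=18: reaches L-position 11 → W
n=19: reaches L-position 12 → W
n=20: only reaches 17(W), 16(W), 13(W), all W → L
n=21: only reaches 18(W), 17(W), 14(W), all W → L
n=22: only reaches 19(W), 18(W), 15(W), all W → L
Every move from 22 reaches a W position, so the mover loses.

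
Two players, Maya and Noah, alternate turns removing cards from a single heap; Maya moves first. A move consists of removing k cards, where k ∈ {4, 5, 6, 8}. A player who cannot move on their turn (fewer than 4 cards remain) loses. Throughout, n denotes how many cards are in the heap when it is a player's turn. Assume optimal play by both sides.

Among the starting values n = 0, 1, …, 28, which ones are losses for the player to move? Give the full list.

Label each position W (a win for the player to move) or L (a loss). A position with no legal move is L; any other position is W exactly when some move reaches an L, and L when every move reaches a W.
n=0: no move → L
n=1: no move → L
n=2: no move → L
n=3: no move → L
n=4: can move to 0, which is L ⇒ W
n=5: can move to 1, which is L ⇒ W
n=6: can move to 2, which is L ⇒ W
n=7: can move to 3, which is L ⇒ W
n=8: can move to 3, which is L ⇒ W
n=9: can move to 3, which is L ⇒ W
n=10: can move to 2, which is L ⇒ W
n=11: can move to 3, which is L ⇒ W
n=12: moves to 8(W), 7(W), 6(W), 4(W); every one is W ⇒ L
n=13: moves to 9(W), 8(W), 7(W), 5(W); every one is W ⇒ L
n=14: moves to 10(W), 9(W), 8(W), 6(W); every one is W ⇒ L
n=15: moves to 11(W), 10(W), 9(W), 7(W); every one is W ⇒ L
n=16: can move to 12, which is L ⇒ W
n=17: can move to 13, which is L ⇒ W
n=18: can move to 14, which is L ⇒ W
n=19: can move to 15, which is L ⇒ W
n=20: can move to 15, which is L ⇒ W
n=21: can move to 15, which is L ⇒ W
n=22: can move to 14, which is L ⇒ W
n=23: can move to 15, which is L ⇒ W
n=24: moves to 20(W), 19(W), 18(W), 16(W); every one is W ⇒ L
n=25: moves to 21(W), 20(W), 19(W), 17(W); every one is W ⇒ L
n=26: moves to 22(W), 21(W), 20(W), 18(W); every one is W ⇒ L
n=27: moves to 23(W), 22(W), 21(W), 19(W); every one is W ⇒ L
n=28: can move to 24, which is L ⇒ W
The losing starting values of n are exactly the entries labelled L in this table (12 of them).

0, 1, 2, 3, 12, 13, 14, 15, 24, 25, 26, 27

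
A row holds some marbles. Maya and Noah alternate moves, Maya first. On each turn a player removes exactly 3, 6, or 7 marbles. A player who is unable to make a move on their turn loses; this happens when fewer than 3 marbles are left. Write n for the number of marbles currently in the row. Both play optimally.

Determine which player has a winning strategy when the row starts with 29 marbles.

Label each position W (a win for the player to move) or L (a loss). A position with no legal move is L; any other position is W exactly when some move reaches an L, and L when every move reaches a W.
n=0: no move → L
n=1: no move → L
n=2: no move → L
n=3: reaches L-position 0 → W
n=4: reaches L-position 1 → W
n=5: reaches L-position 2 → W
n=6: reaches L-position 0 → W
n=7: reaches L-position 1 → W
n=8: reaches L-position 2 → W
n=9: reaches L-position 2 → W
n=10: only reaches 7(W), 4(W), 3(W), all W → L
n=11: only reaches 8(W), 5(W), 4(W), all W → L
n=12: only reaches 9(W), 6(W), 5(W), all W → L
n=13: reaches L-position 10 → W
n=14: reaches L-position 11 → W
n=15: reaches L-position 12 → W
n=16: reaches L-position 10 → W
n=17: reaches L-position 11 → W
n=18: reaches L-position 12 → W
n=19: reaches L-position 12 → W
n=20: only reaches 17(W), 14(W), 13(W), all W → L
n=21: only reaches 18(W), 15(W), 14(W), all W → L
n=22: only reaches 19(W), 16(W), 15(W), all W → L
n=23: reaches L-position 20 → W
n=24: reaches L-position 21 → W
n=25: reaches L-position 22 → W
n=26: reaches L-position 20 → W
n=27: reaches L-position 21 → W
n=28: reaches L-position 22 → W
n=29: reaches L-position 22 → W
The starting position 29 is W: Maya should remove 7, leaving 22, handing over an L position.

Maya wins.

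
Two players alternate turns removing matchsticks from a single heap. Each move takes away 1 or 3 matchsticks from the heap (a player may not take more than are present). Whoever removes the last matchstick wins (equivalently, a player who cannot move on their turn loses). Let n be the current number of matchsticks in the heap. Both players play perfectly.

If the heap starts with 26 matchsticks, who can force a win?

Classify positions by backward induction: terminal positions (no move available) are L. From any other position, the mover wins iff some move reaches an L.
n=0: no move → L
n=1: →0(L), so W
n=2: →1(W) only, which is W, so L
n=3: →2(L), so W
n=4: →3(W), 1(W) — all W, so L
n=5: →4(L), so W
n=6: →5(W), 3(W) — all W, so L
n=7: →6(L), so W
n=8: →7(W), 5(W) — all W, so L
n=9: →8(L), so W
n=10: →9(W), 7(W) — all W, so L
n=11: →10(L), so W
n=12: →11(W), 9(W) — all W, so L
n=13: →12(L), so W
n=14: →13(W), 11(W) — all W, so L
n=15: →14(L), so W
n=16: →15(W), 13(W) — all W, so L
n=17: →16(L), so W
n=18: →17(W), 15(W) — all W, so L
n=19: →18(L), so W
n=20: →19(W), 17(W) — all W, so L
n=21: →20(L), so W
n=22: →21(W), 19(W) — all W, so L
n=23: →22(L), so W
n=24: →23(W), 21(W) — all W, so L
n=25: →24(L), so W
n=26: →25(W), 23(W) — all W, so L
The starting position 26 is L: whatever the player to move does, the opponent receives a W position.

The second player wins.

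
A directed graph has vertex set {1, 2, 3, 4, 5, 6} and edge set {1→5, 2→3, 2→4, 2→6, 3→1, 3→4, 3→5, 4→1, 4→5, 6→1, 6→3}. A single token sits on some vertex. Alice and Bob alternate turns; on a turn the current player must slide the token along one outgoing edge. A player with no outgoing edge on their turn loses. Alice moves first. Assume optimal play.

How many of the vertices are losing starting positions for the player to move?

2

Compute win/loss labels from the base case upward. A position with no move is L. Any other position is W if it can reach an L in one move, else L.
Every edge goes from a vertex to one that appears earlier in the order 5, 1, 4, 3, 6, 2, so processing vertices in that order labels each vertex after all of its successors.
5: no outgoing edge → L
1: reaches L-position 5 → W
4: reaches L-position 5 → W
3: reaches L-position 5 → W
6: only reaches 3(W), 1(W), all W → L
2: reaches L-position 6 → W
The L vertices are 5, 6; that is 2 in all.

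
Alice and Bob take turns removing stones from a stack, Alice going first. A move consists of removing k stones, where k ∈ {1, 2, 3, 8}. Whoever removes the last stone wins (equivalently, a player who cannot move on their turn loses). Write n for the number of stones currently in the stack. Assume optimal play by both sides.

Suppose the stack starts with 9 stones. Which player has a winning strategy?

Bob wins.

Work bottom-up. With no move the player to move loses. Otherwise the position is W if at least one move leads to an L position for the opponent, and L if every move leads to a W.
n=0: no move → L
n=1: W (go to 0, an L position)
n=2: W (go to 0, an L position)
n=3: W (go to 0, an L position)
n=4: L (options 3(W), 2(W), 1(W) are all W)
n=5: W (go to 4, an L position)
n=6: W (go to 4, an L position)
n=7: W (go to 4, an L position)
n=8: W (go to 0, an L position)
n=9: L (options 8(W), 7(W), 6(W), 1(W) are all W)
Every move from 9 reaches a W position, so the mover loses.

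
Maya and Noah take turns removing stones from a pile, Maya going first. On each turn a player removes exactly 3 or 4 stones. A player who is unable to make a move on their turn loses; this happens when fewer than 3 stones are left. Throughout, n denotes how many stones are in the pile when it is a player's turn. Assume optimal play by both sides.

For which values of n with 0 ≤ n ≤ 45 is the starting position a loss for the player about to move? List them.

Classify positions by backward induction: terminal positions (no move available) are L. From any other position, the mover wins iff some move reaches an L.
n=0: no move → L
n=1: no move → L
n=2: no move → L
n=3: W (go to 0, an L position)
n=4: W (go to 1, an L position)
n=5: W (go to 2, an L position)
n=6: W (go to 2, an L position)
n=7: L (options 4(W), 3(W) are all W)
n=8: L (options 5(W), 4(W) are all W)
n=9: L (options 6(W), 5(W) are all W)
n=10: W (go to 7, an L position)
n=11: W (go to 8, an L position)
n=12: W (go to 9, an L position)
n=13: W (go to 9, an L position)
n=14: L (options 11(W), 10(W) are all W)
n=15: L (options 12(W), 11(W) are all W)
n=16: L (options 13(W), 12(W) are all W)
n=17: W (go to 14, an L position)
n=18: W (go to 15, an L position)
n=19: W (go to 16, an L position)
n=20: W (go to 16, an L position)
n=21: L (options 18(W), 17(W) are all W)
n=22: L (options 19(W), 18(W) are all W)
n=23: L (options 20(W), 19(W) are all W)
n=24: W (go to 21, an L position)
n=25: W (go to 22, an L position)
n=26: W (go to 23, an L position)
n=27: W (go to 23, an L position)
n=28: L (options 25(W), 24(W) are all W)
n=29: L (options 26(W), 25(W) are all W)
n=30: L (options 27(W), 26(W) are all W)
n=31: W (go to 28, an L position)
n=32: W (go to 29, an L position)
n=33: W (go to 30, an L position)
n=34: W (go to 30, an L position)
n=35: L (options 32(W), 31(W) are all W)
n=36: L (options 33(W), 32(W) are all W)
n=37: L (options 34(W), 33(W) are all W)
n=38: W (go to 35, an L position)
n=39: W (go to 36, an L position)
n=40: W (go to 37, an L position)
n=41: W (go to 37, an L position)
n=42: L (options 39(W), 38(W) are all W)
n=43: L (options 40(W), 39(W) are all W)
n=44: L (options 41(W), 40(W) are all W)
n=45: W (go to 42, an L position)
The losing starting values of n are exactly the entries labelled L in this table (21 of them).

0, 1, 2, 7, 8, 9, 14, 15, 16, 21, 22, 23, 28, 29, 30, 35, 36, 37, 42, 43, 44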